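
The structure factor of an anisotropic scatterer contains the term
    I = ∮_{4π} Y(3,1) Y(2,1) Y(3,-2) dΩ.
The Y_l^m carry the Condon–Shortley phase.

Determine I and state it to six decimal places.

m-sum 0 ✓  L=8 even ✓  1≤3≤5 ✓
Π(2lᵢ+1) = 7×5×7 = 245
triangle coeff Δ(3,2,3) = 1/3780
Σ_t [0,2]: t=0:+1/24 t=1:−1/4 t=2:+1/24 = -1/6
(3j)²=4/105 [(3 2 3; 0 0 0)], sign=+1
Σ_t [1,2]: t=1:−1/12 t=2:+1/48 = -1/16
(3j)²=1/28 [(3 2 3; 1 1 -2)], sign=+1
⇒ 4πI² = 1/3
I = (+1)√(1/3/(4π)) = 0.16286750

0.162868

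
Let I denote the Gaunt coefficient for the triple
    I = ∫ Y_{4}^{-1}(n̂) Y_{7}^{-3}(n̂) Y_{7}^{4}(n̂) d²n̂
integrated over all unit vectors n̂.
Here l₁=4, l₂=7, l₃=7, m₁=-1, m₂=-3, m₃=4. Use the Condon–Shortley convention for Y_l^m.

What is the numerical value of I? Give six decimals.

0.111287

Checks pass: Σm=0; 18 even; l₃=7∈[3,11].
(2·4+1)(2·7+1)(2·7+1) = 2025
Δ: 4! 4! 10! / 19! → 1/58198140
sum: t=0:+1/17418240 t=1:−1/622080 t=2:+1/230400 t=3:−1/622080 t=4:+1/17418240 = 1/806400
3j²(4 7 7; 0 0 0) = Δ·Π!·Σ² = 2268/230945  (sign -1)
sum: t=1:−1/4354560 t=2:+1/1935360 t=3:−1/8709120 t=4:+1/522547200 = 13/74649600
3j²(4 7 7; -1 -3 4) = Δ·Π!·Σ² = 91/11628  (sign -1)
combine: 4πI² = 2025·2268/230945·91/11628 = 178605/1147619
take √, sign +1: I = 0.11128663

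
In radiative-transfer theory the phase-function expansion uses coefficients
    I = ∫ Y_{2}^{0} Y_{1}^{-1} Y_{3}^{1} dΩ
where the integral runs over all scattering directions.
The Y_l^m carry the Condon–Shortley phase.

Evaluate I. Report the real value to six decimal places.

-0.202301

Checks pass: Σm=0; 6 even; l₃=3∈[1,3].
(2·2+1)(2·1+1)(2·3+1) = 105
Δ: 0! 4! 2! / 7! → 1/105
sum: t=0:+1/4 = 1/4
3j²(2 1 3; 0 0 0) = Δ·Π!·Σ² = 3/35  (sign -1)
sum: t=0:+1/8 = 1/8
3j²(2 1 3; 0 -1 1) = Δ·Π!·Σ² = 2/35  (sign +1)
combine: 4πI² = 105·3/35·2/35 = 18/35
take √, sign -1: I = -0.20230066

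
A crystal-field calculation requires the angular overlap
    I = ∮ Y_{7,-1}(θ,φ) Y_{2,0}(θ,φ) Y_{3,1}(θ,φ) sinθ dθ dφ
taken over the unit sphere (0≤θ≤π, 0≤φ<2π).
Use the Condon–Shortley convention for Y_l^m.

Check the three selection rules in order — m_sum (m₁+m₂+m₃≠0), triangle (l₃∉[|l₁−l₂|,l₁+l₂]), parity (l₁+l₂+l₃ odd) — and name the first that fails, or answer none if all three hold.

azimuthal sum: -1 + 0 + 1 = 0  ✓
5 ≤ 3 ≤ 9 (triangle on l)  ✗
L = 7 + 2 + 3 = 12 (even)

triangle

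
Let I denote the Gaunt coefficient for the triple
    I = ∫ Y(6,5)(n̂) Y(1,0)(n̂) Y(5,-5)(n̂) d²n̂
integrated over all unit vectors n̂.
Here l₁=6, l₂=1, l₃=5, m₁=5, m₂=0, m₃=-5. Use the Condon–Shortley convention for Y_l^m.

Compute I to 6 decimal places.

m-sum 0 ✓  L=12 even ✓  5≤5≤7 ✓
Π(2lᵢ+1) = 13×3×11 = 429
triangle coeff Δ(6,1,5) = 1/858
Σ_t [1,1]: t=1:−1/14400 = -1/14400
(3j)²=6/143 [(6 1 5; 0 0 0)], sign=+1
Σ_t [1,1]: t=1:−1/3628800 = -1/3628800
(3j)²=1/78 [(6 1 5; 5 0 -5)], sign=-1
⇒ 4πI² = 3/13
I = (-1)√(3/13/(4π)) = -0.13551395

-0.135514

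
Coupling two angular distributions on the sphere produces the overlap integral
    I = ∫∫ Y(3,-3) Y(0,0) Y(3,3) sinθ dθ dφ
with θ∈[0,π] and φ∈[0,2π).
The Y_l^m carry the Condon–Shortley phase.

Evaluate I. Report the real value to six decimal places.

Rules hold: Σm=0, L=6 even, 3≤3≤3.
N = 7·1·7 = 49
Δ = 0!·6!·0!/7! = 1/7
Racah Σ t=0..0: t=0:+1/36 = 1/36
⇒ 3j(3 0 3; 0 0 0)² = 1/7, sgn -1
Racah Σ t=0..0: t=0:+1/720 = 1/720
⇒ 3j(3 0 3; -3 0 3)² = 1/7, sgn +1
4πI² = N·(3j₀)²·(3jₘ)² = 1/1
I = -1·√(1/4π) = -0.28209479

-0.282095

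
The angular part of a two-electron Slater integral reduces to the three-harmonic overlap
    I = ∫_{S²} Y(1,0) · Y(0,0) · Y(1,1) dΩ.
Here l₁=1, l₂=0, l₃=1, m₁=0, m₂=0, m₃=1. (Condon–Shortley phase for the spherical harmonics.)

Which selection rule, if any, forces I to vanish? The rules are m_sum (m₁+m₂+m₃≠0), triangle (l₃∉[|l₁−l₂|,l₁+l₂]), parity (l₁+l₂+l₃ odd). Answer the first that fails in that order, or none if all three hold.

Σmᵢ = 1  ✗
l₃∈[|l₁−l₂|,l₁+l₂]=[1,1], have l₃=1
Σlᵢ = 2 ⇒ even

m_sum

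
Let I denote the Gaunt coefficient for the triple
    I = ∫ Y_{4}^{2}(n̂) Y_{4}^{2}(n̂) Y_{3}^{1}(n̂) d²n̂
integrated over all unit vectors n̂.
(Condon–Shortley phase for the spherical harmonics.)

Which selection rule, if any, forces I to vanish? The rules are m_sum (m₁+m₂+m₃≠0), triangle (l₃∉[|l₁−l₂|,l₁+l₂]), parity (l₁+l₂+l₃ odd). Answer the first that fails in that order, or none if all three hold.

m_sum

Σmᵢ = 5  ✗
l₃∈[|l₁−l₂|,l₁+l₂]=[0,8], have l₃=3
Σlᵢ = 11 ⇒ odd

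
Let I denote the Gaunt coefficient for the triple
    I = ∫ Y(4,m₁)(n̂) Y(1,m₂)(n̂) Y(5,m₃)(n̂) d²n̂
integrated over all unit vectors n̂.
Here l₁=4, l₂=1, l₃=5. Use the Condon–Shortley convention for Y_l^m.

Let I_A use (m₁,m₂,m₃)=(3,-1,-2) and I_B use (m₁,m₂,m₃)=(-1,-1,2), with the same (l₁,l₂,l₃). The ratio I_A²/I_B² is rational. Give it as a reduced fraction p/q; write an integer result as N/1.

Shared (l₁,l₂,l₃)=(4,1,5): N and (l;000)² cancel in I_A²/I_B².
A: Δ = 0!·8!·2!/11! = 1/495; Racah Σ t=0..0: t=0:+1/10080 = 1/10080; ⇒ 3j(4 1 5; 3 -1 -2)² = 1/165, sgn -1
B: Δ = 0!·8!·2!/11! = 1/495; Racah Σ t=0..0: t=0:+1/1440 = 1/1440; ⇒ 3j(4 1 5; -1 -1 2)² = 7/165, sgn -1
I_A²/I_B² = (1/165)/(7/165) = 1/7

1/7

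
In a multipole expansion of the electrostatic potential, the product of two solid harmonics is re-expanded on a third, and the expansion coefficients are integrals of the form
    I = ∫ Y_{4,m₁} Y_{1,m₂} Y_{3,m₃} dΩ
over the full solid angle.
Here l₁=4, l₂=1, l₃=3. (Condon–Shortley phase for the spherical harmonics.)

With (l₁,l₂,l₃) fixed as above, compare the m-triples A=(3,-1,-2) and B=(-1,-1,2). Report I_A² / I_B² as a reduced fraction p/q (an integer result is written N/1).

7/1

Same 4,1,3: normalisation and zero-m 3j drop out of the ratio.
A: Δ: 2! 6! 0! / 9! → 1/252; sum: t=0:+1/240 = 1/240; 3j²(4 1 3; 3 -1 -2) = Δ·Π!·Σ² = 1/12  (sign -1)
B: Δ: 2! 6! 0! / 9! → 1/252; sum: t=0:+1/240 = 1/240; 3j²(4 1 3; -1 -1 2) = Δ·Π!·Σ² = 1/84  (sign -1)
I_A²/I_B² = (1/12)/(1/84) = 7/1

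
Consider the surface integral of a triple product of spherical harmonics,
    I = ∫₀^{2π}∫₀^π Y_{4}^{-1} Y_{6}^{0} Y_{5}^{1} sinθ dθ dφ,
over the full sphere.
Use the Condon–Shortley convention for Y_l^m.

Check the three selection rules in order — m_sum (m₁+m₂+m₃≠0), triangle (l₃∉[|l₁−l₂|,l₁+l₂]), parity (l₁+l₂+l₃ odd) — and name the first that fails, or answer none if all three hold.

parity

Σmᵢ = 0  ✓
l₃∈[|l₁−l₂|,l₁+l₂]=[2,10], have l₃=5  ✓
Σlᵢ = 15 ⇒ odd  ✗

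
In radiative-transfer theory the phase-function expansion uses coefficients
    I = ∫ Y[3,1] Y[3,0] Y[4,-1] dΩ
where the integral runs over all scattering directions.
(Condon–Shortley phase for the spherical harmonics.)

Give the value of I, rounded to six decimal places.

-0.099323

Checks pass: Σm=0; 10 even; l₃=4∈[0,6].
(2·3+1)(2·3+1)(2·4+1) = 441
Δ: 2! 4! 4! / 11! → 1/34650
sum: t=0:+1/72 t=1:−1/16 t=2:+1/72 = -5/144
3j²(3 3 4; 0 0 0) = Δ·Π!·Σ² = 2/77  (sign -1)
sum: t=0:+1/48 t=1:−1/24 t=2:+1/288 = -5/288
3j²(3 3 4; 1 0 -1) = Δ·Π!·Σ² = 5/462  (sign +1)
combine: 4πI² = 441·2/77·5/462 = 15/121
take √, sign -1: I = -0.09932258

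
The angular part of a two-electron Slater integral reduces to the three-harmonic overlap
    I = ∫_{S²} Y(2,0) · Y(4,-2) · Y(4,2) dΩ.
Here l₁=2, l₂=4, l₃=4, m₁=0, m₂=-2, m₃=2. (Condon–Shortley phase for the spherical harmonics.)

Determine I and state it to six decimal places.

Checks pass: Σm=0; 10 even; l₃=4∈[2,6].
(2·2+1)(2·4+1)(2·4+1) = 405
Δ: 2! 2! 6! / 11! → 1/13860
sum: t=0:+1/192 t=1:−1/36 t=2:+1/192 = -5/288
3j²(2 4 4; 0 0 0) = Δ·Π!·Σ² = 20/693  (sign -1)
sum: t=0:+1/192 t=1:−1/120 t=2:+1/2880 = -1/360
3j²(2 4 4; 0 -2 2) = Δ·Π!·Σ² = 16/3465  (sign -1)
combine: 4πI² = 405·20/693·16/3465 = 320/5929
take √, sign +1: I = 0.06553591

0.065536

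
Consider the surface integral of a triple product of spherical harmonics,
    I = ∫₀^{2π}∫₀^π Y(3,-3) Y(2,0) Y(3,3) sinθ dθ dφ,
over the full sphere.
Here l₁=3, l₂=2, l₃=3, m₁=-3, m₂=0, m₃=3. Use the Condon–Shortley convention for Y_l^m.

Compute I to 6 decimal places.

0.210261

m-sum 0 ✓  L=8 even ✓  1≤3≤5 ✓
Π(2lᵢ+1) = 7×5×7 = 245
triangle coeff Δ(3,2,3) = 1/3780
Σ_t [0,2]: t=0:+1/24 t=1:−1/4 t=2:+1/24 = -1/6
(3j)²=4/105 [(3 2 3; 0 0 0)], sign=+1
Σ_t [2,2]: t=2:+1/96 = 1/96
(3j)²=5/84 [(3 2 3; -3 0 3)], sign=+1
⇒ 4πI² = 5/9
I = (+1)√(5/9/(4π)) = 0.21026104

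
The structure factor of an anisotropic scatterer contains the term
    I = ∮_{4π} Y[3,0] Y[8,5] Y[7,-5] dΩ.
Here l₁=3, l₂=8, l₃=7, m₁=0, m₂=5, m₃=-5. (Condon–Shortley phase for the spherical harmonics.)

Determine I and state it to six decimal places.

m-sum 0 ✓  L=18 even ✓  5≤7≤11 ✓
Π(2lᵢ+1) = 7×17×15 = 1785
triangle coeff Δ(3,8,7) = 1/5290740
Σ_t [1,3]: t=1:−1/7257600 t=2:+1/2073600 t=3:−1/7257600 = 1/4838400
(3j)²=252/20995 [(3 8 7; 0 0 0)], sign=-1
Σ_t [1,3]: t=1:−1/5748019200 t=2:+1/159667200 t=3:−1/87091200 = -31/5748019200
(3j)²=961/135660 [(3 8 7; 0 5 -5)], sign=-1
⇒ 4πI² = 60543/398905
I = (+1)√(60543/398905/(4π)) = 0.10989863

0.109899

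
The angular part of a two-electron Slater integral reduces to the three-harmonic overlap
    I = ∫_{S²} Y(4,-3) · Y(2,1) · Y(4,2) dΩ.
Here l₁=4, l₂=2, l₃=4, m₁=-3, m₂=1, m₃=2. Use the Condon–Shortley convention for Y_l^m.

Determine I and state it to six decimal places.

Rules hold: Σm=0, L=10 even, 2≤4≤6.
N = 9·5·9 = 405
Δ = 2!·6!·2!/11! = 1/13860
Racah Σ t=0..2: t=0:+1/192 t=1:−1/36 t=2:+1/192 = -5/288
⇒ 3j(4 2 4; 0 0 0)² = 20/693, sgn -1
Racah Σ t=1..2: t=1:−1/1440 t=2:+1/240 = 1/288
⇒ 3j(4 2 4; -3 1 2)² = 5/132, sgn +1
4πI² = N·(3j₀)²·(3jₘ)² = 375/847
I = -1·√(0.442739/4π) = -0.18770204

-0.187702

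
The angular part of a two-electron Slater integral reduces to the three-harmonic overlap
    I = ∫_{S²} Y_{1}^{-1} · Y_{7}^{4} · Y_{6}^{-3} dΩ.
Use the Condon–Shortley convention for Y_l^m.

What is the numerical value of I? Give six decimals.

m-sum 0 ✓  L=14 even ✓  6≤6≤8 ✓
Π(2lᵢ+1) = 3×15×13 = 585
triangle coeff Δ(1,7,6) = 1/1365
Σ_t [1,1]: t=1:−1/518400 = -1/518400
(3j)²=7/195 [(1 7 6; 0 0 0)], sign=-1
Σ_t [2,2]: t=2:+1/4354560 = 1/4354560
(3j)²=11/273 [(1 7 6; -1 4 -3)], sign=-1
⇒ 4πI² = 11/13
I = (+1)√(11/13/(4π)) = 0.25948947

0.259489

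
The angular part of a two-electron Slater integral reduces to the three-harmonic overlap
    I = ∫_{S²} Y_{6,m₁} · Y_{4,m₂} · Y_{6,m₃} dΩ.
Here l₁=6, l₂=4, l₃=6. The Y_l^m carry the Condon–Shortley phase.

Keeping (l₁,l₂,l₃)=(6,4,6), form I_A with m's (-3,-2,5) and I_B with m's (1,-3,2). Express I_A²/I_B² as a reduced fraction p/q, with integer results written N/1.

4752/343

l's match ⇒ only the (l;m) 3-j factors differ between A and B.
A: triangle coeff Δ(6,4,6) = 1/15315300; Σ_t [1,2]: t=1:−1/1451520 t=2:+1/483840 = 1/725760; (3j)²=24/1547 [(6 4 6; -3 -2 5)], sign=-1
B: triangle coeff Δ(6,4,6) = 1/15315300; Σ_t [0,1]: t=0:+1/103680 t=1:−1/82944 = -1/414720; (3j)²=49/43758 [(6 4 6; 1 -3 2)], sign=-1
I_A²/I_B² = (24/1547)/(49/43758) = 4752/343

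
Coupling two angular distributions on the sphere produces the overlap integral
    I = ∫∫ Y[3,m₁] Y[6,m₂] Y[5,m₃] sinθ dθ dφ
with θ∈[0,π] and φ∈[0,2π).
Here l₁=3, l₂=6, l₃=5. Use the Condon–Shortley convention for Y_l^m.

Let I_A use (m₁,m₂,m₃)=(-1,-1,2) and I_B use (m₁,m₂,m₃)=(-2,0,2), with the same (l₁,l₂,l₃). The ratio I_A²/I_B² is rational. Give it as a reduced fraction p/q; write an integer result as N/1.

5/21

Same 3,6,5: normalisation and zero-m 3j drop out of the ratio.
A: Δ: 4! 2! 8! / 15! → 1/675675; sum: t=2:+1/5760 t=3:−1/8640 t=4:+1/241920 = 1/16128; 3j²(3 6 5; -1 -1 2) = Δ·Π!·Σ² = 5/1001  (sign -1)
B: Δ: 4! 2! 8! / 15! → 1/675675; sum: t=3:−1/8640 t=4:+1/34560 = -1/11520; 3j²(3 6 5; -2 0 2) = Δ·Π!·Σ² = 3/143  (sign +1)
I_A²/I_B² = (5/1001)/(3/143) = 5/21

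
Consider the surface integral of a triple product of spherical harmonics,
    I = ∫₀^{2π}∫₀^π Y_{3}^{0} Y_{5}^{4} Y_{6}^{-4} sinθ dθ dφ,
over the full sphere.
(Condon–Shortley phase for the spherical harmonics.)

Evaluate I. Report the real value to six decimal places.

Rules hold: Σm=0, L=14 even, 2≤6≤8.
N = 7·11·13 = 1001
Δ = 2!·4!·8!/15! = 1/675675
Racah Σ t=0..2: t=0:+1/8640 t=1:−1/2304 t=2:+1/8640 = -7/34560
⇒ 3j(3 5 6; 0 0 0)² = 7/429, sgn -1
Racah Σ t=1..2: t=1:−1/161280 t=2:+1/60480 = 1/96768
⇒ 3j(3 5 6; 0 4 -4)² = 15/1001, sgn +1
4πI² = N·(3j₀)²·(3jₘ)² = 35/143
I = -1·√(0.244755/4π) = -0.13956004

-0.139560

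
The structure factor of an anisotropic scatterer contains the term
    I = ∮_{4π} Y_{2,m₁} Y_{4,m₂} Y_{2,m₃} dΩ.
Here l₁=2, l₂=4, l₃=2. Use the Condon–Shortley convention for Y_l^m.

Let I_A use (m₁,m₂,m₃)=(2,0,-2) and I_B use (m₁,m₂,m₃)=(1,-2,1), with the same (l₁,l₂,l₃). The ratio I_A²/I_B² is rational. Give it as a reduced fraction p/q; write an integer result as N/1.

1/40

Shared (l₁,l₂,l₃)=(2,4,2): N and (l;000)² cancel in I_A²/I_B².
A: Δ = 4!·0!·4!/9! = 1/630; Racah Σ t=0..0: t=0:+1/576 = 1/576; ⇒ 3j(2 4 2; 2 0 -2)² = 1/630, sgn +1
B: Δ = 4!·0!·4!/9! = 1/630; Racah Σ t=1..1: t=1:−1/36 = -1/36; ⇒ 3j(2 4 2; 1 -2 1)² = 4/63, sgn +1
I_A²/I_B² = (1/630)/(4/63) = 1/40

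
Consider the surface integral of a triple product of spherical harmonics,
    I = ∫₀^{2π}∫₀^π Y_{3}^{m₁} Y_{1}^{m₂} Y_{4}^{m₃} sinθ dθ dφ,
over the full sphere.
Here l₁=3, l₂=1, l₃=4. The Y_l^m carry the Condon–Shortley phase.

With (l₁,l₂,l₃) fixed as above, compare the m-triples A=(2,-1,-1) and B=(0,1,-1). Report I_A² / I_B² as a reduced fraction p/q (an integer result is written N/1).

3/10

Same 3,1,4: normalisation and zero-m 3j drop out of the ratio.
A: Δ: 0! 6! 2! / 9! → 1/252; sum: t=0:+1/240 = 1/240; 3j²(3 1 4; 2 -1 -1) = Δ·Π!·Σ² = 1/84  (sign -1)
B: Δ: 0! 6! 2! / 9! → 1/252; sum: t=0:+1/72 = 1/72; 3j²(3 1 4; 0 1 -1) = Δ·Π!·Σ² = 5/126  (sign -1)
I_A²/I_B² = (1/84)/(5/126) = 3/10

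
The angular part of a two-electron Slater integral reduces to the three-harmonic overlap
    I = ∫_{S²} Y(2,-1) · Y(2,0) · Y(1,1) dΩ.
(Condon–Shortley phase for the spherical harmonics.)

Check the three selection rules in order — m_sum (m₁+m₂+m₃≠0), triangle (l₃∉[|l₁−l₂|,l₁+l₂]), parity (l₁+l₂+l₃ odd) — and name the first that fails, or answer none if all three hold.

parity

azimuthal sum: -1 + 0 + 1 = 0  ✓
0 ≤ 1 ≤ 4 (triangle on l)  ✓
L = 2 + 2 + 1 = 5 (odd)  ✗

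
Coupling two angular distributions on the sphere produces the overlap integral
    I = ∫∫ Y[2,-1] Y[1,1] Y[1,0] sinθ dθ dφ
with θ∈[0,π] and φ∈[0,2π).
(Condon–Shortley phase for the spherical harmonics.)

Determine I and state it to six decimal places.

m-sum 0 ✓  L=4 even ✓  1≤1≤3 ✓
Π(2lᵢ+1) = 5×3×3 = 45
triangle coeff Δ(2,1,1) = 1/30
Σ_t [1,1]: t=1:−1/1 = -1/1
(3j)²=2/15 [(2 1 1; 0 0 0)], sign=+1
Σ_t [2,2]: t=2:+1/2 = 1/2
(3j)²=1/10 [(2 1 1; -1 1 0)], sign=-1
⇒ 4πI² = 3/5
I = (-1)√(3/5/(4π)) = -0.21850969

-0.218510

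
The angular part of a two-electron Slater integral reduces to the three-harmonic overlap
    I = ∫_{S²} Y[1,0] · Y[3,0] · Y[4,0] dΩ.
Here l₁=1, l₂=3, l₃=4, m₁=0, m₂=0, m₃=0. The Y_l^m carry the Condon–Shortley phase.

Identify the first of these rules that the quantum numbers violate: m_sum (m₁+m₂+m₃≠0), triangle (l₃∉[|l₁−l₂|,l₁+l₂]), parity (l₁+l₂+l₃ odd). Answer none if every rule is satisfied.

none

azimuthal sum: 0 + 0 + 0 = 0  ✓
2 ≤ 4 ≤ 4 (triangle on l)  ✓
L = 1 + 3 + 4 = 8 (even)  ✓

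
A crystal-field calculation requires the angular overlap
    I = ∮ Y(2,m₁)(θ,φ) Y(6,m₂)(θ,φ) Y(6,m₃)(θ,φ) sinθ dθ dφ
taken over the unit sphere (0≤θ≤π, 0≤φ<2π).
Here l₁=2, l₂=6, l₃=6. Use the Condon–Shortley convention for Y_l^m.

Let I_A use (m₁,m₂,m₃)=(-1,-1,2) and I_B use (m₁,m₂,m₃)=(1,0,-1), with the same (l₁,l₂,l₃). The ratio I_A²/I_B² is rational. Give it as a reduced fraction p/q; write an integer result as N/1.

l's match ⇒ only the (l;m) 3-j factors differ between A and B.
A: triangle coeff Δ(2,6,6) = 1/90090; Σ_t [1,2]: t=1:−1/34560 t=2:+1/60480 = -1/80640; (3j)²=6/1001 [(2 6 6; -1 -1 2)], sign=-1
B: triangle coeff Δ(2,6,6) = 1/90090; Σ_t [0,1]: t=0:+1/34560 t=1:−1/28800 = -1/172800; (3j)²=1/1430 [(2 6 6; 1 0 -1)], sign=+1
I_A²/I_B² = (6/1001)/(1/1430) = 60/7

60/7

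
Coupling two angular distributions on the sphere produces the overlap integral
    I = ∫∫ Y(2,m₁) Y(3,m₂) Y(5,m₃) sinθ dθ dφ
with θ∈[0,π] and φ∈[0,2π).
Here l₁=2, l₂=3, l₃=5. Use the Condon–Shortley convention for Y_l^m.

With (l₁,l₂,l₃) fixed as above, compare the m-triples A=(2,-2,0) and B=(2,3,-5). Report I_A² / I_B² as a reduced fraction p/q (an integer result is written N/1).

Shared (l₁,l₂,l₃)=(2,3,5): N and (l;000)² cancel in I_A²/I_B².
A: Δ = 0!·4!·6!/11! = 1/2310; Racah Σ t=0..0: t=0:+1/2880 = 1/2880; ⇒ 3j(2 3 5; 2 -2 0)² = 1/462, sgn -1
B: Δ = 0!·4!·6!/11! = 1/2310; Racah Σ t=0..0: t=0:+1/17280 = 1/17280; ⇒ 3j(2 3 5; 2 3 -5)² = 1/11, sgn +1
I_A²/I_B² = (1/462)/(1/11) = 1/42

1/42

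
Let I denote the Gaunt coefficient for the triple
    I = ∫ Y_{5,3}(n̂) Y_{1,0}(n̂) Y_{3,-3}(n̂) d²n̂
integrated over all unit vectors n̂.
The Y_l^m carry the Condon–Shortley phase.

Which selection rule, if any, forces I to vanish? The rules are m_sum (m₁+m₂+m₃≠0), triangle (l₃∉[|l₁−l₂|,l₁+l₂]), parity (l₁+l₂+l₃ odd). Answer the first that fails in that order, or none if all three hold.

azimuthal sum: 3 + 0 − 3 = 0  ✓
4 ≤ 3 ≤ 6 (triangle on l)  ✗
L = 5 + 1 + 3 = 9 (odd)

triangle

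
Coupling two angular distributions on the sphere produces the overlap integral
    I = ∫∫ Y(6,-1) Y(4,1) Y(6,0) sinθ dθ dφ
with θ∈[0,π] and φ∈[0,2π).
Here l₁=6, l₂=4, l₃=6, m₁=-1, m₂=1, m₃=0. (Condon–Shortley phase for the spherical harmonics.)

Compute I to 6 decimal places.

Checks pass: Σm=0; 16 even; l₃=6∈[2,10].
(2·6+1)(2·4+1)(2·6+1) = 1521
Δ: 4! 8! 4! / 17! → 1/15315300
sum: t=0:+1/829440 t=1:−1/25920 t=2:+1/9216 t=3:−1/25920 t=4:+1/829440 = 7/207360
3j²(6 4 6; 0 0 0) = Δ·Π!·Σ² = 28/2431  (sign +1)
sum: t=1:−1/207360 t=2:+1/17280 t=3:−1/13824 t=4:+1/103680 = -1/103680
3j²(6 4 6; -1 1 0) = Δ·Π!·Σ² = 10/7293  (sign -1)
combine: 4πI² = 1521·28/2431·10/7293 = 840/34969
take √, sign -1: I = -0.04372130

-0.043721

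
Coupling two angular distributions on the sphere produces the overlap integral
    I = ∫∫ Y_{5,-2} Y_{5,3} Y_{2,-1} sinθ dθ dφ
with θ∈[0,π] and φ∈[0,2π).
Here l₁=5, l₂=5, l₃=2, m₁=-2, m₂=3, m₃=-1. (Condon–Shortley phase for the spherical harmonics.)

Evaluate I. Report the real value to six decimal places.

-0.161739

m-sum 0 ✓  L=12 even ✓  0≤2≤10 ✓
Π(2lᵢ+1) = 11×11×5 = 605
triangle coeff Δ(5,5,2) = 1/38610
Σ_t [3,5]: t=3:−1/2880 t=4:+1/576 t=5:−1/2880 = 1/960
(3j)²=10/429 [(5 5 2; 0 0 0)], sign=+1
Σ_t [6,7]: t=6:+1/2880 t=7:−1/10080 = 1/4032
(3j)²=10/429 [(5 5 2; -2 3 -1)], sign=-1
⇒ 4πI² = 500/1521
I = (-1)√(500/1521/(4π)) = -0.16173926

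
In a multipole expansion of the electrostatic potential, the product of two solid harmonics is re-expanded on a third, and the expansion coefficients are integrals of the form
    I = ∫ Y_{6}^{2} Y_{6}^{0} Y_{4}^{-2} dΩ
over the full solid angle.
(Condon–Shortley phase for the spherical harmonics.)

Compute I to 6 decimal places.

-0.107540

Rules hold: Σm=0, L=16 even, 0≤4≤12.
N = 13·13·9 = 1521
Δ = 8!·4!·4!/17! = 1/15315300
Racah Σ t=2..6: t=2:+1/829440 t=3:−1/25920 t=4:+1/9216 t=5:−1/25920 t=6:+1/829440 = 7/207360
⇒ 3j(6 6 4; 0 0 0)² = 28/2431, sgn +1
Racah Σ t=2..4: t=2:+1/138240 t=3:−1/25920 t=4:+1/55296 = -11/829440
⇒ 3j(6 6 4; 2 0 -2)² = 11/1326, sgn -1
4πI² = N·(3j₀)²·(3jₘ)² = 42/289
I = -1·√(0.145329/4π) = -0.10754019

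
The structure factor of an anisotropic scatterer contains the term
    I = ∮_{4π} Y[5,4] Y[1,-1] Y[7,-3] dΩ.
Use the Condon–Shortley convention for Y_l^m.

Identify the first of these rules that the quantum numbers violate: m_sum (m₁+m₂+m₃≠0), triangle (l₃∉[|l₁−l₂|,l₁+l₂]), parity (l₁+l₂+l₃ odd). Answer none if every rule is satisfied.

azimuthal sum: 4 − 1 − 3 = 0  ✓
4 ≤ 7 ≤ 6 (triangle on l)  ✗
L = 5 + 1 + 7 = 13 (odd)

triangle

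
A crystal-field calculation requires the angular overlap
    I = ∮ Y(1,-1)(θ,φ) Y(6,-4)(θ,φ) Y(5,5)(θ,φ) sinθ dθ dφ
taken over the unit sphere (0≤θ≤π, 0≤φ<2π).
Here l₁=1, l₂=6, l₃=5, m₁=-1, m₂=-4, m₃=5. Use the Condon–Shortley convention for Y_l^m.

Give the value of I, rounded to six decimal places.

0.040859

Checks pass: Σm=0; 12 even; l₃=5∈[5,7].
(2·1+1)(2·6+1)(2·5+1) = 429
Δ: 2! 0! 10! / 13! → 1/858
sum: t=1:−1/14400 = -1/14400
3j²(1 6 5; 0 0 0) = Δ·Π!·Σ² = 6/143  (sign +1)
sum: t=2:+1/7257600 = 1/7257600
3j²(1 6 5; -1 -4 5) = Δ·Π!·Σ² = 1/858  (sign +1)
combine: 4πI² = 429·6/143·1/858 = 3/143
take √, sign +1: I = 0.04085899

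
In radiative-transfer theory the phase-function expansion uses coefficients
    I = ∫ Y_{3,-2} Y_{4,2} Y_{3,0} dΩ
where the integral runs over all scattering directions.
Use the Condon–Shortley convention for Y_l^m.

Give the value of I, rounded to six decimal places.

Checks pass: Σm=0; 10 even; l₃=3∈[1,7].
(2·3+1)(2·4+1)(2·3+1) = 441
Δ: 4! 2! 4! / 11! → 1/34650
sum: t=1:−1/72 t=2:+1/16 t=3:−1/72 = 5/144
3j²(3 4 3; 0 0 0) = Δ·Π!·Σ² = 2/77  (sign -1)
sum: t=3:−1/72 t=4:+1/96 = -1/288
3j²(3 4 3; -2 2 0) = Δ·Π!·Σ² = 1/462  (sign +1)
combine: 4πI² = 441·2/77·1/462 = 3/121
take √, sign -1: I = -0.04441841

-0.044418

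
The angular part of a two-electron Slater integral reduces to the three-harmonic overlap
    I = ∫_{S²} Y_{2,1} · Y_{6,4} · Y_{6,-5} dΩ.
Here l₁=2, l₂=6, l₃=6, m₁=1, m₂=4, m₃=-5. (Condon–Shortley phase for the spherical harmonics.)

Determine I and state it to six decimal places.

-0.197649

m-sum 0 ✓  L=14 even ✓  4≤6≤8 ✓
Π(2lᵢ+1) = 5×13×13 = 845
triangle coeff Δ(2,6,6) = 1/90090
Σ_t [0,2]: t=0:+1/69120 t=1:−1/14400 t=2:+1/69120 = -7/172800
(3j)²=14/715 [(2 6 6; 0 0 0)], sign=-1
Σ_t [0,1]: t=0:+1/7257600 t=1:−1/725760 = -1/806400
(3j)²=27/910 [(2 6 6; 1 4 -5)], sign=+1
⇒ 4πI² = 27/55
I = (-1)√(27/55/(4π)) = -0.19764945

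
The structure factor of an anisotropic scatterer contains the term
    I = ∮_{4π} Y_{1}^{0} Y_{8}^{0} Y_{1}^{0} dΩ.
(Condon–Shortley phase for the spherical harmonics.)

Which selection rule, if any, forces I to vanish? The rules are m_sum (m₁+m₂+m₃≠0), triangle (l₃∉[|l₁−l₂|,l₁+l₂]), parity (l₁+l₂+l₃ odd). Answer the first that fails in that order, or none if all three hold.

triangle

azimuthal sum: 0 + 0 + 0 = 0  ✓
7 ≤ 1 ≤ 9 (triangle on l)  ✗
L = 1 + 8 + 1 = 10 (even)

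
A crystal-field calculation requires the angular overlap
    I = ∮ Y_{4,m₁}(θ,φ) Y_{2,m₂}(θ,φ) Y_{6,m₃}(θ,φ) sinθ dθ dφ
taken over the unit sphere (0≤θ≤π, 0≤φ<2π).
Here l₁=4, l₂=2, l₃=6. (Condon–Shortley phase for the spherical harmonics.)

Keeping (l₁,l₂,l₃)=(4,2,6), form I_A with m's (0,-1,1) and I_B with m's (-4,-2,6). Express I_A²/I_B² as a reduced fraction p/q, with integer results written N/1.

35/99

Shared (l₁,l₂,l₃)=(4,2,6): N and (l;000)² cancel in I_A²/I_B².
A: Δ = 0!·8!·4!/13! = 1/6435; Racah Σ t=0..0: t=0:+1/3456 = 1/3456; ⇒ 3j(4 2 6; 0 -1 1)² = 35/1287, sgn -1
B: Δ = 0!·8!·4!/13! = 1/6435; Racah Σ t=0..0: t=0:+1/967680 = 1/967680; ⇒ 3j(4 2 6; -4 -2 6)² = 1/13, sgn +1
I_A²/I_B² = (35/1287)/(1/13) = 35/99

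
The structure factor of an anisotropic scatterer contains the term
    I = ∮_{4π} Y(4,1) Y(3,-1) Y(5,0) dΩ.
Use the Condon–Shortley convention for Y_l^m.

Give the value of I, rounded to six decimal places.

Checks pass: Σm=0; 12 even; l₃=5∈[1,7].
(2·4+1)(2·3+1)(2·5+1) = 693
Δ: 2! 6! 4! / 13! → 1/180180
sum: t=0:+1/576 t=1:−1/144 t=2:+1/576 = -1/288
3j²(4 3 5; 0 0 0) = Δ·Π!·Σ² = 20/1001  (sign +1)
sum: t=0:+1/288 t=1:−1/288 t=2:+1/5760 = 1/5760
3j²(4 3 5; 1 -1 0) = Δ·Π!·Σ² = 1/12012  (sign -1)
combine: 4πI² = 693·20/1001·1/12012 = 15/13013
take √, sign -1: I = -0.00957750

-0.009577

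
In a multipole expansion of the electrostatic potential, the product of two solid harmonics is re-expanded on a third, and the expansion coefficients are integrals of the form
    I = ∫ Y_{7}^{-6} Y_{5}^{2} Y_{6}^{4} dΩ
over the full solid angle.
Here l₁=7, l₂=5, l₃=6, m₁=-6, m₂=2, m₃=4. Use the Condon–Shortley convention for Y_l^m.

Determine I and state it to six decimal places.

0.020011

m-sum 0 ✓  L=18 even ✓  2≤6≤12 ✓
Π(2lᵢ+1) = 15×11×13 = 2145
triangle coeff Δ(7,5,6) = 1/174594420
Σ_t [1,5]: t=1:−1/4147200 t=2:+1/207360 t=3:−1/82944 t=4:+1/207360 t=5:−1/4147200 = -1/345600
(3j)²=420/46189 [(7 5 6; 0 0 0)], sign=-1
Σ_t [5,6]: t=5:−1/19353600 t=6:+1/21772800 = -1/174182400
(3j)²=1/3876 [(7 5 6; -6 2 4)], sign=-1
⇒ 4πI² = 525/104329
I = (+1)√(525/104329/(4π)) = 0.02001116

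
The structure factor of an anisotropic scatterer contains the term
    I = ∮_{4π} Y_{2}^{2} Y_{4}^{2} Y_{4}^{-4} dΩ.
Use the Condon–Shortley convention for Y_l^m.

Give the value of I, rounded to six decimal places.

Rules hold: Σm=0, L=10 even, 2≤4≤6.
N = 5·9·9 = 405
Δ = 2!·2!·6!/11! = 1/13860
Racah Σ t=0..2: t=0:+1/192 t=1:−1/36 t=2:+1/192 = -5/288
⇒ 3j(2 4 4; 0 0 0)² = 20/693, sgn -1
Racah Σ t=0..0: t=0:+1/2880 = 1/2880
⇒ 3j(2 4 4; 2 2 -4)² = 2/165, sgn +1
4πI² = N·(3j₀)²·(3jₘ)² = 120/847
I = -1·√(0.141677/4π) = -0.10618031

-0.106180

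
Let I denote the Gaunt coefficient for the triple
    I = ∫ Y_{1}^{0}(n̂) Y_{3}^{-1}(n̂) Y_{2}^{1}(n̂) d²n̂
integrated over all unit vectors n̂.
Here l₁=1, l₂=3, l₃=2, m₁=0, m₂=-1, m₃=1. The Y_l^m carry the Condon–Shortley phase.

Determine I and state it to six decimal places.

-0.233597

Checks pass: Σm=0; 6 even; l₃=2∈[2,4].
(2·1+1)(2·3+1)(2·2+1) = 105
Δ: 2! 0! 4! / 7! → 1/105
sum: t=1:−1/4 = -1/4
3j²(1 3 2; 0 0 0) = Δ·Π!·Σ² = 3/35  (sign -1)
sum: t=1:−1/6 = -1/6
3j²(1 3 2; 0 -1 1) = Δ·Π!·Σ² = 8/105  (sign +1)
combine: 4πI² = 105·3/35·8/105 = 24/35
take √, sign -1: I = -0.23359668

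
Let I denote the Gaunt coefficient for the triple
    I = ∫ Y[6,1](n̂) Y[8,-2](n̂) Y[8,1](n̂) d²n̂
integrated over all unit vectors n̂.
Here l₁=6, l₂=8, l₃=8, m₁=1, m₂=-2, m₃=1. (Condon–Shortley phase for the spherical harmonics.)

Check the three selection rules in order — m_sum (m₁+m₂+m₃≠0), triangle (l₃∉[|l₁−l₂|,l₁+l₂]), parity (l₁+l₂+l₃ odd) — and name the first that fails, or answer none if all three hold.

Σmᵢ = 0  ✓
l₃∈[|l₁−l₂|,l₁+l₂]=[2,14], have l₃=8  ✓
Σlᵢ = 22 ⇒ even  ✓

none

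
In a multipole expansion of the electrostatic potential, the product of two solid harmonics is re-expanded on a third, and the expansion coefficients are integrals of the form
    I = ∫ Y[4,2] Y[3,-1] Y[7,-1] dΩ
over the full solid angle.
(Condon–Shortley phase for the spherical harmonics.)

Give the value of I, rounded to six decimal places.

Rules hold: Σm=0, L=14 even, 1≤7≤7.
N = 9·7·15 = 945
Δ = 0!·8!·6!/15! = 1/45045
Racah Σ t=0..0: t=0:+1/20736 = 1/20736
⇒ 3j(4 3 7; 0 0 0)² = 35/1287, sgn -1
Racah Σ t=0..0: t=0:+1/69120 = 1/69120
⇒ 3j(4 3 7; 2 -1 -1)² = 4/429, sgn +1
4πI² = N·(3j₀)²·(3jₘ)² = 4900/20449
I = -1·√(0.239621/4π) = -0.13808836

-0.138088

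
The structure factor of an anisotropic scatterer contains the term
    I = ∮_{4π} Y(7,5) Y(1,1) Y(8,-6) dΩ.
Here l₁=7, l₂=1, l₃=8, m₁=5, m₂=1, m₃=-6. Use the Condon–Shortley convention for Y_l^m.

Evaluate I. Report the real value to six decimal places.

0.291881

Rules hold: Σm=0, L=16 even, 6≤8≤8.
N = 15·3·17 = 765
Δ = 0!·14!·2!/17! = 1/2040
Racah Σ t=0..0: t=0:+1/25401600 = 1/25401600
⇒ 3j(7 1 8; 0 0 0)² = 8/255, sgn +1
Racah Σ t=0..0: t=0:+1/1916006400 = 1/1916006400
⇒ 3j(7 1 8; 5 1 -6)² = 91/2040, sgn +1
4πI² = N·(3j₀)²·(3jₘ)² = 91/85
I = +1·√(1.07059/4π) = 0.29188132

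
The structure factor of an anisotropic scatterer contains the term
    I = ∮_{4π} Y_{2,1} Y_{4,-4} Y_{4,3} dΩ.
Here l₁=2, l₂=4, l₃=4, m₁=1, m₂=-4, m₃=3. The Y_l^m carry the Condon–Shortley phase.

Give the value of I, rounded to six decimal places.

0.198645

m-sum 0 ✓  L=10 even ✓  2≤4≤6 ✓
Π(2lᵢ+1) = 5×9×9 = 405
triangle coeff Δ(2,4,4) = 1/13860
Σ_t [0,2]: t=0:+1/192 t=1:−1/36 t=2:+1/192 = -5/288
(3j)²=20/693 [(2 4 4; 0 0 0)], sign=-1
Σ_t [0,0]: t=0:+1/1440 = 1/1440
(3j)²=7/165 [(2 4 4; 1 -4 3)], sign=-1
⇒ 4πI² = 60/121
I = (+1)√(60/121/(4π)) = 0.19864517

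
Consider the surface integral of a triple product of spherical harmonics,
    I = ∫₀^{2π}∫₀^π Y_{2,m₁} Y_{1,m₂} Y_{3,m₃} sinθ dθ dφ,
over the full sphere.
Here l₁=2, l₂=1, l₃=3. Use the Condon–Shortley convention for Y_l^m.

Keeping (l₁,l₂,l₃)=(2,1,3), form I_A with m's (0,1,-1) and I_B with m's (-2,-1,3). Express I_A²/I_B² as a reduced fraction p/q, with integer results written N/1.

2/5

Same 2,1,3: normalisation and zero-m 3j drop out of the ratio.
A: Δ: 0! 4! 2! / 7! → 1/105; sum: t=0:+1/8 = 1/8; 3j²(2 1 3; 0 1 -1) = Δ·Π!·Σ² = 2/35  (sign +1)
B: Δ: 0! 4! 2! / 7! → 1/105; sum: t=0:+1/48 = 1/48; 3j²(2 1 3; -2 -1 3) = Δ·Π!·Σ² = 1/7  (sign +1)
I_A²/I_B² = (2/35)/(1/7) = 2/5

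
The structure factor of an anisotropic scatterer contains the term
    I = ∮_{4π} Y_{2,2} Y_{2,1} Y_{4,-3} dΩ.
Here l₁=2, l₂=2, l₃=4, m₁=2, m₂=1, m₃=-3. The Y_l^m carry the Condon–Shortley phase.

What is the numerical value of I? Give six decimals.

m-sum 0 ✓  L=8 even ✓  0≤4≤4 ✓
Π(2lᵢ+1) = 5×5×9 = 225
triangle coeff Δ(2,2,4) = 1/630
Σ_t [0,0]: t=0:+1/16 = 1/16
(3j)²=2/35 [(2 2 4; 0 0 0)], sign=+1
Σ_t [0,0]: t=0:+1/144 = 1/144
(3j)²=1/18 [(2 2 4; 2 1 -3)], sign=-1
⇒ 4πI² = 5/7
I = (-1)√(5/7/(4π)) = -0.23841361

-0.238414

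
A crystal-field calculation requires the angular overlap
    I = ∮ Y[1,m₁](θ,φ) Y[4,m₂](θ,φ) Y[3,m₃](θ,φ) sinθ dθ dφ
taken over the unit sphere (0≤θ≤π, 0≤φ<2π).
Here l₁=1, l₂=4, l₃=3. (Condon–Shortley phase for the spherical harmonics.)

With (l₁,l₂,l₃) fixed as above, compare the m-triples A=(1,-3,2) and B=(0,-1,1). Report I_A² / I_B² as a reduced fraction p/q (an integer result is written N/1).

l's match ⇒ only the (l;m) 3-j factors differ between A and B.
A: triangle coeff Δ(1,4,3) = 1/252; Σ_t [0,0]: t=0:+1/240 = 1/240; (3j)²=1/12 [(1 4 3; 1 -3 2)], sign=-1
B: triangle coeff Δ(1,4,3) = 1/252; Σ_t [1,1]: t=1:−1/48 = -1/48; (3j)²=5/84 [(1 4 3; 0 -1 1)], sign=-1
I_A²/I_B² = (1/12)/(5/84) = 7/5

7/5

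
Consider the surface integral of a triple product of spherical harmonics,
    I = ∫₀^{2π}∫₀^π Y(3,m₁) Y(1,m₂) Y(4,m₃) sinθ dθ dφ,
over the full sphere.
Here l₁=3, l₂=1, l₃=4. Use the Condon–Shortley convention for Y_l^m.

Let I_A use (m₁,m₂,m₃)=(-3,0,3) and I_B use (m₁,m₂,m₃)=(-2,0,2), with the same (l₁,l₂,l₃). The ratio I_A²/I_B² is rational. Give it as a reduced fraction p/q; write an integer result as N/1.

l's match ⇒ only the (l;m) 3-j factors differ between A and B.
A: triangle coeff Δ(3,1,4) = 1/252; Σ_t [0,0]: t=0:+1/720 = 1/720; (3j)²=1/36 [(3 1 4; -3 0 3)], sign=-1
B: triangle coeff Δ(3,1,4) = 1/252; Σ_t [0,0]: t=0:+1/120 = 1/120; (3j)²=1/21 [(3 1 4; -2 0 2)], sign=+1
I_A²/I_B² = (1/36)/(1/21) = 7/12

7/12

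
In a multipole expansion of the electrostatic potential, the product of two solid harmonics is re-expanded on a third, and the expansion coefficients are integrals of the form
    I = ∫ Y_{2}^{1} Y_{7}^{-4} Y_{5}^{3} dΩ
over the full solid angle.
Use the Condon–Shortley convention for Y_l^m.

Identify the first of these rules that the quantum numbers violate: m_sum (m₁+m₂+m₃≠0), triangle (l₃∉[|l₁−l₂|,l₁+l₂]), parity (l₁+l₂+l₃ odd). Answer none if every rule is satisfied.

none

Σmᵢ = 0  ✓
l₃∈[|l₁−l₂|,l₁+l₂]=[5,9], have l₃=5  ✓
Σlᵢ = 14 ⇒ even  ✓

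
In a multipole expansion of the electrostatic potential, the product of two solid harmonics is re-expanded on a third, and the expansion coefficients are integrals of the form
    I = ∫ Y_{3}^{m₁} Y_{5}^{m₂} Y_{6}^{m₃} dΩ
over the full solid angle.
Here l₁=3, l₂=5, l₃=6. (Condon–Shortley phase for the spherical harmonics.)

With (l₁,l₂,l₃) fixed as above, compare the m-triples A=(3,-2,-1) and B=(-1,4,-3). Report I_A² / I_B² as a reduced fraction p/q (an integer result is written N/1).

Shared (l₁,l₂,l₃)=(3,5,6): N and (l;000)² cancel in I_A²/I_B².
A: Δ = 2!·4!·8!/15! = 1/675675; Racah Σ t=0..0: t=0:+1/34560 = 1/34560; ⇒ 3j(3 5 6; 3 -2 -1)² = 7/429, sgn -1
B: Δ = 2!·4!·8!/15! = 1/675675; Racah Σ t=1..2: t=1:−1/241920 t=2:+1/40320 = 1/48384; ⇒ 3j(3 5 6; -1 4 -3)² = 24/1001, sgn -1
I_A²/I_B² = (7/429)/(24/1001) = 49/72

49/72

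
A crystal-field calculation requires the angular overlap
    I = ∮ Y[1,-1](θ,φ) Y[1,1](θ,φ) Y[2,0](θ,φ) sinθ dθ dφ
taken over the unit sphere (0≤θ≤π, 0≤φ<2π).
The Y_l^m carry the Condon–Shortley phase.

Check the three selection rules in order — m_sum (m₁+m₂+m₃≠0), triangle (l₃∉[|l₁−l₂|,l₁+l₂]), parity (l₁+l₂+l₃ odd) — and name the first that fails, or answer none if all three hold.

Σmᵢ = 0  ✓
l₃∈[|l₁−l₂|,l₁+l₂]=[0,2], have l₃=2  ✓
Σlᵢ = 4 ⇒ even  ✓

none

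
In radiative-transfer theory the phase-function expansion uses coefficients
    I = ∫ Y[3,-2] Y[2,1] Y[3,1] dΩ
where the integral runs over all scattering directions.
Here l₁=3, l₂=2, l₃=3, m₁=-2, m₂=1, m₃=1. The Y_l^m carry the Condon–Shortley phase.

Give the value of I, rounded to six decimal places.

m-sum 0 ✓  L=8 even ✓  1≤3≤5 ✓
Π(2lᵢ+1) = 7×5×7 = 245
triangle coeff Δ(3,2,3) = 1/3780
Σ_t [0,2]: t=0:+1/24 t=1:−1/4 t=2:+1/24 = -1/6
(3j)²=4/105 [(3 2 3; 0 0 0)], sign=+1
Σ_t [1,2]: t=1:−1/48 t=2:+1/12 = 1/16
(3j)²=1/28 [(3 2 3; -2 1 1)], sign=+1
⇒ 4πI² = 1/3
I = (+1)√(1/3/(4π)) = 0.16286750

0.162868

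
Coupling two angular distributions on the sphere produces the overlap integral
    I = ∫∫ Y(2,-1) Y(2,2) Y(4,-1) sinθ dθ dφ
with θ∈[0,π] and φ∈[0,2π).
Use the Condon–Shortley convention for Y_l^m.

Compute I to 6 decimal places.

Checks pass: Σm=0; 8 even; l₃=4∈[0,4].
(2·2+1)(2·2+1)(2·4+1) = 225
Δ: 0! 4! 4! / 9! → 1/630
sum: t=0:+1/16 = 1/16
3j²(2 2 4; 0 0 0) = Δ·Π!·Σ² = 2/35  (sign +1)
sum: t=0:+1/144 = 1/144
3j²(2 2 4; -1 2 -1) = Δ·Π!·Σ² = 1/126  (sign -1)
combine: 4πI² = 225·2/35·1/126 = 5/49
take √, sign -1: I = -0.09011188

-0.090112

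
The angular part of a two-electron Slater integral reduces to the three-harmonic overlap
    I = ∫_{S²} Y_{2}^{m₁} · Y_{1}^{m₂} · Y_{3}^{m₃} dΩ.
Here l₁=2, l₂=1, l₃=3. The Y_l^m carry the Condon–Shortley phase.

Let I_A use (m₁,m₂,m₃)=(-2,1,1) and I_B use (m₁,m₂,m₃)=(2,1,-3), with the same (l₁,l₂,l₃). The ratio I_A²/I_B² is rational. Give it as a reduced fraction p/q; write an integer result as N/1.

1/15

l's match ⇒ only the (l;m) 3-j factors differ between A and B.
A: triangle coeff Δ(2,1,3) = 1/105; Σ_t [0,0]: t=0:+1/48 = 1/48; (3j)²=1/105 [(2 1 3; -2 1 1)], sign=+1
B: triangle coeff Δ(2,1,3) = 1/105; Σ_t [0,0]: t=0:+1/48 = 1/48; (3j)²=1/7 [(2 1 3; 2 1 -3)], sign=+1
I_A²/I_B² = (1/105)/(1/7) = 1/15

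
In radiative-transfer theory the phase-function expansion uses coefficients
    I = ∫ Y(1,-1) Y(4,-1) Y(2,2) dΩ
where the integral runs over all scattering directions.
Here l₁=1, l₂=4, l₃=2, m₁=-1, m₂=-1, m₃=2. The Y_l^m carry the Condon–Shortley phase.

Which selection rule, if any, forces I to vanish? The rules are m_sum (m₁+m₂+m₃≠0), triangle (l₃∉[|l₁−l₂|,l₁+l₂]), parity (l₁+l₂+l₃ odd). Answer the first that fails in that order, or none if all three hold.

triangle

Σmᵢ = 0  ✓
l₃∈[|l₁−l₂|,l₁+l₂]=[3,5], have l₃=2  ✗
Σlᵢ = 7 ⇒ odd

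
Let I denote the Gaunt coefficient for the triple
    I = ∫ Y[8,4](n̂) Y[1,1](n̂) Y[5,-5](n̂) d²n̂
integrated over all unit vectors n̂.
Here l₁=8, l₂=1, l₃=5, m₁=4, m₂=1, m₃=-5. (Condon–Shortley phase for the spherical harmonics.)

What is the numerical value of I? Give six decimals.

0.000000

|8−1|≤5≤8+1 violated ⇒ I = 0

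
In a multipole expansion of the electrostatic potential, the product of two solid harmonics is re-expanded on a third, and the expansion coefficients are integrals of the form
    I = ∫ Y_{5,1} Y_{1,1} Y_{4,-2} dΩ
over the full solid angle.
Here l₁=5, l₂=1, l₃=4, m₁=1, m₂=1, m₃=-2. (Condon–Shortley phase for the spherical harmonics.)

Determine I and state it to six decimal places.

-0.120286

Rules hold: Σm=0, L=10 even, 4≤4≤6.
N = 11·3·9 = 297
Δ = 2!·8!·0!/11! = 1/495
Racah Σ t=1..1: t=1:−1/576 = -1/576
⇒ 3j(5 1 4; 0 0 0)² = 5/99, sgn -1
Racah Σ t=2..2: t=2:+1/2880 = 1/2880
⇒ 3j(5 1 4; 1 1 -2)² = 2/165, sgn +1
4πI² = N·(3j₀)²·(3jₘ)² = 2/11
I = -1·√(0.181818/4π) = -0.12028562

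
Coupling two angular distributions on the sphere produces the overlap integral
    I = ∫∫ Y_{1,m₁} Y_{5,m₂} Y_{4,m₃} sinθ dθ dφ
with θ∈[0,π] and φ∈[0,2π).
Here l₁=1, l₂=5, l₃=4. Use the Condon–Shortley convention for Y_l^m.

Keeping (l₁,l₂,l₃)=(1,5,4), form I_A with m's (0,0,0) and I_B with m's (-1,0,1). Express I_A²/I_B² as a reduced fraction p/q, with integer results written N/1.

5/2

l's match ⇒ only the (l;m) 3-j factors differ between A and B.
A: triangle coeff Δ(1,5,4) = 1/495; Σ_t [1,1]: t=1:−1/576 = -1/576; (3j)²=5/99 [(1 5 4; 0 0 0)], sign=-1
B: triangle coeff Δ(1,5,4) = 1/495; Σ_t [2,2]: t=2:+1/1440 = 1/1440; (3j)²=2/99 [(1 5 4; -1 0 1)], sign=-1
I_A²/I_B² = (5/99)/(2/99) = 5/2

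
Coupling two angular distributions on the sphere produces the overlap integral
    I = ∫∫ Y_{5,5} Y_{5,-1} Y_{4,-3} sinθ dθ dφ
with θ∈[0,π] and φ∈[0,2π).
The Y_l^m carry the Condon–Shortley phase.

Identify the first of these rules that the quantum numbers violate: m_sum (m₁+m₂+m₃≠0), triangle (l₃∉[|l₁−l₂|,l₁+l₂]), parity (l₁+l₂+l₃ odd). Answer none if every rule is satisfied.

m_sum

azimuthal sum: 5 − 1 − 3 = 1  ✗
0 ≤ 4 ≤ 10 (triangle on l)
L = 5 + 5 + 4 = 14 (even)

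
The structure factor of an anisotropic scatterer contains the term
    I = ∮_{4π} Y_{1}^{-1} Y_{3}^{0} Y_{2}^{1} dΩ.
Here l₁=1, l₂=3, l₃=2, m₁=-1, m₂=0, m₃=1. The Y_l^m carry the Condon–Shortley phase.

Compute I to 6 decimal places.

0.143048

Rules hold: Σm=0, L=6 even, 2≤2≤4.
N = 3·7·5 = 105
Δ = 2!·0!·4!/7! = 1/105
Racah Σ t=1..1: t=1:−1/4 = -1/4
⇒ 3j(1 3 2; 0 0 0)² = 3/35, sgn -1
Racah Σ t=2..2: t=2:+1/12 = 1/12
⇒ 3j(1 3 2; -1 0 1)² = 1/35, sgn -1
4πI² = N·(3j₀)²·(3jₘ)² = 9/35
I = +1·√(0.257143/4π) = 0.14304817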